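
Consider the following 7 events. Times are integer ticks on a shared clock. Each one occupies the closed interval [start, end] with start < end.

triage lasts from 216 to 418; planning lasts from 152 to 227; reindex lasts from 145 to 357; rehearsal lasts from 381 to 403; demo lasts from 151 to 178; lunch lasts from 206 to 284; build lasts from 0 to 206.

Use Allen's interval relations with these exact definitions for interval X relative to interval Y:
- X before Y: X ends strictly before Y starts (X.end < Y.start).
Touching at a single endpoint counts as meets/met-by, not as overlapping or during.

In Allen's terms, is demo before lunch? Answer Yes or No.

demo = [151, 178], lunch = [206, 284].
Actual relation of demo to lunch: before.
Asked whether 'before' holds → Yes.

Yes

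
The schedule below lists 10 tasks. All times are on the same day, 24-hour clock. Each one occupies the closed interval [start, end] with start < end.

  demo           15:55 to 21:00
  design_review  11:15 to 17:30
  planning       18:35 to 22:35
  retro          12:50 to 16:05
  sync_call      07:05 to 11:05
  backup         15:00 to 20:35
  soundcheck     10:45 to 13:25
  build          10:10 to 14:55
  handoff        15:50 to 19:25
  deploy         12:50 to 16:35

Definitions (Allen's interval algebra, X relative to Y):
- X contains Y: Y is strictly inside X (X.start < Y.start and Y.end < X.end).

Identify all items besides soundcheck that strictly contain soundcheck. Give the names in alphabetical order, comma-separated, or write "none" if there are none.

Target soundcheck = [10:45, 13:25].
backup [15:00, 20:35] → after → no.
build [10:10, 14:55] → contains → yes.
demo [15:55, 21:00] → after → no.
deploy [12:50, 16:35] → overlapped-by → no.
design_review [11:15, 17:30] → overlapped-by → no.
handoff [15:50, 19:25] → after → no.
planning [18:35, 22:35] → after → no.
retro [12:50, 16:05] → overlapped-by → no.
sync_call [07:05, 11:05] → overlaps → no.
Result: build.

build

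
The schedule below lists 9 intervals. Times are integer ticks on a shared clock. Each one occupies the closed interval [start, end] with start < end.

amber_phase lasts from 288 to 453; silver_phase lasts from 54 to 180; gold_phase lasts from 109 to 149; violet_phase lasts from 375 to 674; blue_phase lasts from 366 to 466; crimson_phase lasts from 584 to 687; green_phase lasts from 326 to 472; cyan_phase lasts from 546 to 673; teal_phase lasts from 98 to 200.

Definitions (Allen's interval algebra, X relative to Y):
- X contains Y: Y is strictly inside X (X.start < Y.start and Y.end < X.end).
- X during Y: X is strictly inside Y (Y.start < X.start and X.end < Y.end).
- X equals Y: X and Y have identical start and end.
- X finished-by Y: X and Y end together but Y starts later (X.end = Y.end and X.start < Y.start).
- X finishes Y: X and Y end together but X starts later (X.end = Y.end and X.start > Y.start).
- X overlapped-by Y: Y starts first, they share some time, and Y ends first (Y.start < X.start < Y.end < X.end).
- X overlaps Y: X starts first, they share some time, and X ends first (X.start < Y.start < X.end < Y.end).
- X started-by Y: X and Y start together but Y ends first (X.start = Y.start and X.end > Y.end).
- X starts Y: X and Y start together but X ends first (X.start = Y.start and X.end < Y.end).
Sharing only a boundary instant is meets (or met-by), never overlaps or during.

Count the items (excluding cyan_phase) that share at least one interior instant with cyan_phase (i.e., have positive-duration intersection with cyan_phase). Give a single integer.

Target cyan_phase = [546, 673].
amber_phase [288, 453] → before → no.
blue_phase [366, 466] → before → no.
crimson_phase [584, 687] → overlapped-by → counts.
gold_phase [109, 149] → before → no.
green_phase [326, 472] → before → no.
silver_phase [54, 180] → before → no.
teal_phase [98, 200] → before → no.
violet_phase [375, 674] → contains → counts.
Total: 2.

2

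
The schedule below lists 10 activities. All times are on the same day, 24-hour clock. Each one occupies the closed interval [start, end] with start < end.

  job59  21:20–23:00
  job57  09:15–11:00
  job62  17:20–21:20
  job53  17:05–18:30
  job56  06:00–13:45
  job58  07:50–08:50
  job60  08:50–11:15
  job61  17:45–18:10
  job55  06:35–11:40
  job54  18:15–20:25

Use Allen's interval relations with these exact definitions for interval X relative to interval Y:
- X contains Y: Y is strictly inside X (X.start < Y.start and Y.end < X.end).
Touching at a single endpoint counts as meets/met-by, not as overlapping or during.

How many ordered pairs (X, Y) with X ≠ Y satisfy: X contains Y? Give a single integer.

Checking all 90 ordered pairs for relation 'contains'; matching pairs in alphabetical order:
(job53, job61): job53 contains job61 ✓
(job55, job57): job55 contains job57 ✓
(job55, job58): job55 contains job58 ✓
(job55, job60): job55 contains job60 ✓
(job56, job55): job56 contains job55 ✓
(job56, job57): job56 contains job57 ✓
(job56, job58): job56 contains job58 ✓
(job56, job60): job56 contains job60 ✓
(job60, job57): job60 contains job57 ✓
(job62, job54): job62 contains job54 ✓
(job62, job61): job62 contains job61 ✓
Count: 11.

11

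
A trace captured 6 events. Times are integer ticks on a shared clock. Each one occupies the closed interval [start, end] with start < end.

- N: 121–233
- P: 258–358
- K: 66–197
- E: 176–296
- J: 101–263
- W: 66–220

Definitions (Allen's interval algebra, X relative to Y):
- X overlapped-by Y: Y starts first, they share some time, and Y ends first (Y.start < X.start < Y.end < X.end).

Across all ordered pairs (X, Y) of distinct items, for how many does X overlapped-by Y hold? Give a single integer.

10

Checking all 30 ordered pairs for relation 'overlapped-by'; matching pairs in alphabetical order:
(E, J): E overlapped-by J ✓
(E, K): E overlapped-by K ✓
(E, N): E overlapped-by N ✓
(E, W): E overlapped-by W ✓
(J, K): J overlapped-by K ✓
(J, W): J overlapped-by W ✓
(N, K): N overlapped-by K ✓
(N, W): N overlapped-by W ✓
(P, E): P overlapped-by E ✓
(P, J): P overlapped-by J ✓
Count: 10.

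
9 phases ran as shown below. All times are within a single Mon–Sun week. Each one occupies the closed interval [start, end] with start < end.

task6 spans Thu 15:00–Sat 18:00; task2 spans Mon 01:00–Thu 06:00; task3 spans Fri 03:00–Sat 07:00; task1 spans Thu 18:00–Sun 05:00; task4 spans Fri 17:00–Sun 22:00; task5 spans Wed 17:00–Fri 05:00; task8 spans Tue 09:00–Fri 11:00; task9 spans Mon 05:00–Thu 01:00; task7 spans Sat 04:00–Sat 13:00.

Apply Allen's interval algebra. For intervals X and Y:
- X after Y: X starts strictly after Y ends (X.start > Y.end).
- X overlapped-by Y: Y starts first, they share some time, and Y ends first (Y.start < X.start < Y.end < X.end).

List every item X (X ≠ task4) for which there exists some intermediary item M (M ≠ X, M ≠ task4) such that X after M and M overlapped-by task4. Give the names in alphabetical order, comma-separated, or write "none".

none

Target task4 = [Fri 17:00, Sun 22:00].
Intermediaries M with M overlapped-by task4: none.
Union: none.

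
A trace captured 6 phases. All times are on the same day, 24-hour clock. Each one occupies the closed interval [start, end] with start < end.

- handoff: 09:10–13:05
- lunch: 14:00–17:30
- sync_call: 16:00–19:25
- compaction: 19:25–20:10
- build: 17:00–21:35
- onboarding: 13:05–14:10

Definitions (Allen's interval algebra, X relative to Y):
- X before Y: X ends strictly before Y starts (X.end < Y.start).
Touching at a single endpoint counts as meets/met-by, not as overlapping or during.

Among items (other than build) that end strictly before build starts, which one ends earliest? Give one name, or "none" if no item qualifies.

handoff

Target build = [17:00, 21:35].
compaction [19:25, 20:10] → during → excluded.
handoff [09:10, 13:05] → before → candidate.
lunch [14:00, 17:30] → overlaps → excluded.
onboarding [13:05, 14:10] → before → candidate.
sync_call [16:00, 19:25] → overlaps → excluded.
Among candidates, earliest end is 13:05 → handoff.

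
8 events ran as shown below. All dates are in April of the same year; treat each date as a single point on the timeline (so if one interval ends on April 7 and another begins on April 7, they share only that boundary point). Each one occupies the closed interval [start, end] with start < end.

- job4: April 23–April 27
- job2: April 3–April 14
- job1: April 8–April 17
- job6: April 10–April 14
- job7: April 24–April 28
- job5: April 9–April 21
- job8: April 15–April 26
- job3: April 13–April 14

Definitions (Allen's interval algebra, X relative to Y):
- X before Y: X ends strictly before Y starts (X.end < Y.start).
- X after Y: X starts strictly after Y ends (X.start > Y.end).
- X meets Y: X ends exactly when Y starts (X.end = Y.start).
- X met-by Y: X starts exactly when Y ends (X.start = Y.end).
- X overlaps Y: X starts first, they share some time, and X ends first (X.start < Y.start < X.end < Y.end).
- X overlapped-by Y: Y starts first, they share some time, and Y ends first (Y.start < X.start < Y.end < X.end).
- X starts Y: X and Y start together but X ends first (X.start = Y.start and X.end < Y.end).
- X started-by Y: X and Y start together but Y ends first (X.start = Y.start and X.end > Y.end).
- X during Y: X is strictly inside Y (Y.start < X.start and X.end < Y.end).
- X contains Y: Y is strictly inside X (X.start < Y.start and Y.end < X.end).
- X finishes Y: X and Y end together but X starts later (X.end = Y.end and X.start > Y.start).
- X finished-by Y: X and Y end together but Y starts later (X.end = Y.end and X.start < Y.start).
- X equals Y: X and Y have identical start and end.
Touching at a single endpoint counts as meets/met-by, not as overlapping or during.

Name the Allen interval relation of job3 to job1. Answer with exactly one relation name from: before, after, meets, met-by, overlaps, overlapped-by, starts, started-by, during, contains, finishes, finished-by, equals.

during

job3 = [April 13, April 14]; job1 = [April 8, April 17].
Compare endpoints: job3.start > job1.start, job3.start < job1.end, job3.end > job1.start, job3.end < job1.end.
That pattern is 'during'.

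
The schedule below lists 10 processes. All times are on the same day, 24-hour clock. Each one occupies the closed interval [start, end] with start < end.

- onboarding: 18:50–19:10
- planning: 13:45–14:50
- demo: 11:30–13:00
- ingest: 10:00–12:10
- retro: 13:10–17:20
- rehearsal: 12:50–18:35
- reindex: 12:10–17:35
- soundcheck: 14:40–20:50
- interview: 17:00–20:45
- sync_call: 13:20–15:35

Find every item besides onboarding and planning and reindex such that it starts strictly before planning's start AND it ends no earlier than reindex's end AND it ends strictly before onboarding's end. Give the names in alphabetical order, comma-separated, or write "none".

rehearsal

Conditions: its start is strictly before planning's start (X.start < 13:45) AND its end is no earlier than reindex's end (X.end >= 17:35) AND its end is strictly before onboarding's end (X.end < 19:10).
demo: start 11:30 < 13:45? ✓; end 13:00 >= 17:35? ✗; end 13:00 < 19:10? ✓ → no.
ingest: start 10:00 < 13:45? ✓; end 12:10 >= 17:35? ✗; end 12:10 < 19:10? ✓ → no.
interview: start 17:00 < 13:45? ✗; end 20:45 >= 17:35? ✓; end 20:45 < 19:10? ✗ → no.
rehearsal: start 12:50 < 13:45? ✓; end 18:35 >= 17:35? ✓; end 18:35 < 19:10? ✓ → yes.
retro: start 13:10 < 13:45? ✓; end 17:20 >= 17:35? ✗; end 17:20 < 19:10? ✓ → no.
soundcheck: start 14:40 < 13:45? ✗; end 20:50 >= 17:35? ✓; end 20:50 < 19:10? ✗ → no.
sync_call: start 13:20 < 13:45? ✓; end 15:35 >= 17:35? ✗; end 15:35 < 19:10? ✓ → no.
Result: rehearsal.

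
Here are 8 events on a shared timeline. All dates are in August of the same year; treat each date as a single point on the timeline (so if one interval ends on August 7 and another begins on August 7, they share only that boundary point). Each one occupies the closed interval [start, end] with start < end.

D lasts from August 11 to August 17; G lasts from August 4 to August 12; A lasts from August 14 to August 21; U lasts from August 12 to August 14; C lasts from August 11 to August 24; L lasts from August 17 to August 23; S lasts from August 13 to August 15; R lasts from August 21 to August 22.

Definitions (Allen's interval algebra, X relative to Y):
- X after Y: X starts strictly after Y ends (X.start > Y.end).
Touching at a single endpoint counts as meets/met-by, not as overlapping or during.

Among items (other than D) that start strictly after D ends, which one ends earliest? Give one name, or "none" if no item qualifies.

Target D = [August 11, August 17].
A [August 14, August 21] → overlapped-by → excluded.
C [August 11, August 24] → started-by → excluded.
G [August 4, August 12] → overlaps → excluded.
L [August 17, August 23] → met-by → excluded.
R [August 21, August 22] → after → candidate.
S [August 13, August 15] → during → excluded.
U [August 12, August 14] → during → excluded.
Among candidates, earliest end is August 22 → R.

R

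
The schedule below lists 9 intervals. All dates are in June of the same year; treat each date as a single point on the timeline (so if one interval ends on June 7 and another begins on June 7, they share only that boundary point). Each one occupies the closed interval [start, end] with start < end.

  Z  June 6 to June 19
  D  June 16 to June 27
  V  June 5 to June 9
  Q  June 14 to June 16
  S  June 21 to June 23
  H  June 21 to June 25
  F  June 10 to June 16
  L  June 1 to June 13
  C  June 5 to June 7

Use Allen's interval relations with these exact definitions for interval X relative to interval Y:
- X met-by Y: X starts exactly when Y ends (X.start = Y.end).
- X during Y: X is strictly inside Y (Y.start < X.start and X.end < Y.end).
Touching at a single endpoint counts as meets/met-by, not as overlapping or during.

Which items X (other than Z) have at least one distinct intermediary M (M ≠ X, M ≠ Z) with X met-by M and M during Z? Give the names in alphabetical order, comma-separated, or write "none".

D

Target Z = [June 6, June 19].
Intermediaries M with M during Z: F, Q.
Via F — items with X met-by F: D.
Via Q — items with X met-by Q: D.
Union: D.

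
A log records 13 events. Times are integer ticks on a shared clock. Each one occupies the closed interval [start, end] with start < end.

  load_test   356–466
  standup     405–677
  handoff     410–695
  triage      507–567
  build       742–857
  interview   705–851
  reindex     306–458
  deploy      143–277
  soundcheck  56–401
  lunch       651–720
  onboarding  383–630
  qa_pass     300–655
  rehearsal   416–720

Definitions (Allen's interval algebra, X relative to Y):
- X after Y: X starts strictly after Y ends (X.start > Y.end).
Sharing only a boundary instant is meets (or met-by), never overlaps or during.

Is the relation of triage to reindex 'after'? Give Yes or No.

Yes

triage = [507, 567], reindex = [306, 458].
Actual relation of triage to reindex: after.
Asked whether 'after' holds → Yes.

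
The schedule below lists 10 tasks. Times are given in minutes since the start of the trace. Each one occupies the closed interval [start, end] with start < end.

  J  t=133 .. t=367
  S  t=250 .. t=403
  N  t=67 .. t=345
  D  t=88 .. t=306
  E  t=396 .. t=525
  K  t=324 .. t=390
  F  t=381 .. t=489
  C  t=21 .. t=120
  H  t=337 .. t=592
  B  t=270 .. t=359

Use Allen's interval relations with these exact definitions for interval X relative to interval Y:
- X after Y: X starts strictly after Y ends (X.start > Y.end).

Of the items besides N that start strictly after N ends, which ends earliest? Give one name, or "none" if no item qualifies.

Target N = [t=67, t=345].
B [t=270, t=359] → overlapped-by → excluded.
C [t=21, t=120] → overlaps → excluded.
D [t=88, t=306] → during → excluded.
E [t=396, t=525] → after → candidate.
F [t=381, t=489] → after → candidate.
H [t=337, t=592] → overlapped-by → excluded.
J [t=133, t=367] → overlapped-by → excluded.
K [t=324, t=390] → overlapped-by → excluded.
S [t=250, t=403] → overlapped-by → excluded.
Among candidates, earliest end is t=489 → F.

F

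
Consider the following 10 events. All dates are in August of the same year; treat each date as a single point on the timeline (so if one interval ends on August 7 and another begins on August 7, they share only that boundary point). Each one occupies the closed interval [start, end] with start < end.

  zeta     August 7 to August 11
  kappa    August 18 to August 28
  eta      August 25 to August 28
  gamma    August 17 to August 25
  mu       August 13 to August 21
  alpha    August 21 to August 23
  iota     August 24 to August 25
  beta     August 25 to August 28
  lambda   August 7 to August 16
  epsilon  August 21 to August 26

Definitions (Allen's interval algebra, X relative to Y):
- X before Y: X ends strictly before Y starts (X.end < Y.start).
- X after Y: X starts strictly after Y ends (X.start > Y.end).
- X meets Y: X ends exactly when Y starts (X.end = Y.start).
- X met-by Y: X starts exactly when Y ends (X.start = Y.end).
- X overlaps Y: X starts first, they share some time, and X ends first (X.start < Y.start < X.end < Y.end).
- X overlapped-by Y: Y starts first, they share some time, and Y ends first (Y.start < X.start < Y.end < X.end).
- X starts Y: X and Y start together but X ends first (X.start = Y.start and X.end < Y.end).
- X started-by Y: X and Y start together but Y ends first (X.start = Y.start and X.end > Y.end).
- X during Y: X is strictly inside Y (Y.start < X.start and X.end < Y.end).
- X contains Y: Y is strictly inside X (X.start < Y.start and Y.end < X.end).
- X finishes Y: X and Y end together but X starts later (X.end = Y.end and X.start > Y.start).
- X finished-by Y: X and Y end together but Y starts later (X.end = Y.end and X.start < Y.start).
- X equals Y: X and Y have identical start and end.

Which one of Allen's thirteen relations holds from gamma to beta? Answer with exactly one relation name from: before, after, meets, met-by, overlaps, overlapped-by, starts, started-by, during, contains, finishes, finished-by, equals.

meets

gamma = [August 17, August 25]; beta = [August 25, August 28].
Compare endpoints: gamma.start < beta.start, gamma.start < beta.end, gamma.end = beta.start, gamma.end < beta.end.
That pattern is 'meets'.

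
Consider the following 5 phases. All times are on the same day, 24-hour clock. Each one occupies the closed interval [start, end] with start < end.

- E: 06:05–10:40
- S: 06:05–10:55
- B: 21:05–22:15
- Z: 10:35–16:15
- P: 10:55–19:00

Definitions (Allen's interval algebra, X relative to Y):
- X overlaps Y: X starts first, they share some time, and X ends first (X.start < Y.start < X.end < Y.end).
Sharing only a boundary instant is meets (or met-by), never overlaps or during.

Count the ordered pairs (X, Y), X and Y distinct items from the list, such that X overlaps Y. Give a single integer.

3

Checking all 20 ordered pairs for relation 'overlaps'; matching pairs in alphabetical order:
(E, Z): E overlaps Z ✓
(S, Z): S overlaps Z ✓
(Z, P): Z overlaps P ✓
Count: 3.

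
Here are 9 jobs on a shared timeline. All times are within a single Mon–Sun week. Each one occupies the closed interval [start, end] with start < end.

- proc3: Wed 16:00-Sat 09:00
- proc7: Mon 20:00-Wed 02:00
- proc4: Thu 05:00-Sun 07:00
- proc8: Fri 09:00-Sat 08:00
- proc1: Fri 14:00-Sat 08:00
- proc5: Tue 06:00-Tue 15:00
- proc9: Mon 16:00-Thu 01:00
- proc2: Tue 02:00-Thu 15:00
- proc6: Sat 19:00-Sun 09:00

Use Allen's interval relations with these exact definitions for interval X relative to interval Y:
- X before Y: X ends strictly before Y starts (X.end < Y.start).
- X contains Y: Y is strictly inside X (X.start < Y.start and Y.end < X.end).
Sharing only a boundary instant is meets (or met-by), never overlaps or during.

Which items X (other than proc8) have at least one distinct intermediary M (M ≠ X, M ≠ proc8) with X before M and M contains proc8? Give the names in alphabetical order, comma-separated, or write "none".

proc5, proc7, proc9

Target proc8 = [Fri 09:00, Sat 08:00].
Intermediaries M with M contains proc8: proc3, proc4.
Via proc3 — items with X before proc3: proc5, proc7.
Via proc4 — items with X before proc4: proc5, proc7, proc9.
Union: proc5, proc7, proc9.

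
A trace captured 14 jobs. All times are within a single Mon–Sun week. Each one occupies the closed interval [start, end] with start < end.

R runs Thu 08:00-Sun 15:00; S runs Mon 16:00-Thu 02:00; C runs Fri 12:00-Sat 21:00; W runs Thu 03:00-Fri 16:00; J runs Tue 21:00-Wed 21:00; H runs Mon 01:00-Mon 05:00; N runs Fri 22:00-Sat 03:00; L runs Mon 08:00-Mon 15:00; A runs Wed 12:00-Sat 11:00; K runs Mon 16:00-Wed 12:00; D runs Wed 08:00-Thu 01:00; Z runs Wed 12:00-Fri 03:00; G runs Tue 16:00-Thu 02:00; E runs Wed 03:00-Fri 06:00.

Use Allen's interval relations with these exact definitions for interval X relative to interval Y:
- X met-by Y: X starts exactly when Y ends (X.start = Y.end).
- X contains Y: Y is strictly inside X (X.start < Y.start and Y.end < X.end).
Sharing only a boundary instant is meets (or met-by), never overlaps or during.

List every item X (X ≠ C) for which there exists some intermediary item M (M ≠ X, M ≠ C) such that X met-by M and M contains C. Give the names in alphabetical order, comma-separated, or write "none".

none

Target C = [Fri 12:00, Sat 21:00].
Intermediaries M with M contains C: R.
Via R — items with X met-by R: none.
Union: none.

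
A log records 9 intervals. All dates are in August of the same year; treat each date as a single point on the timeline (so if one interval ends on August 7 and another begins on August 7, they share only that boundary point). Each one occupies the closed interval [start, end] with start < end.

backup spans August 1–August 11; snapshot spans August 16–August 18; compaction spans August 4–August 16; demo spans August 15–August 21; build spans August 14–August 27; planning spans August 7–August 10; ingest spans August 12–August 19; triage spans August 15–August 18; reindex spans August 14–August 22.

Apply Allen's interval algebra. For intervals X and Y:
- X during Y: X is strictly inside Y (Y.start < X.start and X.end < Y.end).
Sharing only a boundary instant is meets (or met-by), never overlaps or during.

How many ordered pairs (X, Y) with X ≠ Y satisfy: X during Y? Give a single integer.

11

Checking all 72 ordered pairs for relation 'during'; matching pairs in alphabetical order:
(demo, build): demo during build ✓
(demo, reindex): demo during reindex ✓
(planning, backup): planning during backup ✓
(planning, compaction): planning during compaction ✓
(snapshot, build): snapshot during build ✓
(snapshot, demo): snapshot during demo ✓
(snapshot, ingest): snapshot during ingest ✓
(snapshot, reindex): snapshot during reindex ✓
(triage, build): triage during build ✓
(triage, ingest): triage during ingest ✓
(triage, reindex): triage during reindex ✓
Count: 11.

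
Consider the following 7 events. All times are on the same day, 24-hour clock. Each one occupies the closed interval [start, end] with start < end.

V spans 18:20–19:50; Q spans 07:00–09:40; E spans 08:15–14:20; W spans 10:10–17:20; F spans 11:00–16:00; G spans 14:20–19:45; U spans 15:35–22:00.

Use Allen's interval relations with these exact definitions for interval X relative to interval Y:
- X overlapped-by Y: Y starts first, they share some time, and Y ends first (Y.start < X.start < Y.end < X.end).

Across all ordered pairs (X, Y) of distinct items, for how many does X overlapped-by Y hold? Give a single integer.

Checking all 42 ordered pairs for relation 'overlapped-by'; matching pairs in alphabetical order:
(E, Q): E overlapped-by Q ✓
(F, E): F overlapped-by E ✓
(G, F): G overlapped-by F ✓
(G, W): G overlapped-by W ✓
(U, F): U overlapped-by F ✓
(U, G): U overlapped-by G ✓
(U, W): U overlapped-by W ✓
(V, G): V overlapped-by G ✓
(W, E): W overlapped-by E ✓
Count: 9.

9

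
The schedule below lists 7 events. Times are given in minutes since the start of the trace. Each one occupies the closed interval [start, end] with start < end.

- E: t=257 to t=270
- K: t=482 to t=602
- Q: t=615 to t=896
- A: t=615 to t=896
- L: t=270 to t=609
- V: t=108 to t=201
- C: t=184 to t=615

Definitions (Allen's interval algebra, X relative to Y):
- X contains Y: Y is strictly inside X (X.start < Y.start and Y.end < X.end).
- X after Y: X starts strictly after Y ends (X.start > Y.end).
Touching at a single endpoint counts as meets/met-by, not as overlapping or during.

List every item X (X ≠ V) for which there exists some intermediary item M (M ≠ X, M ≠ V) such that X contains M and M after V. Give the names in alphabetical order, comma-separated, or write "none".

C, L

Target V = [t=108, t=201].
Intermediaries M with M after V: A, E, K, L, Q.
Via A — items with X contains A: none.
Via E — items with X contains E: C.
Via K — items with X contains K: C, L.
Via L — items with X contains L: C.
Via Q — items with X contains Q: none.
Union: C, L.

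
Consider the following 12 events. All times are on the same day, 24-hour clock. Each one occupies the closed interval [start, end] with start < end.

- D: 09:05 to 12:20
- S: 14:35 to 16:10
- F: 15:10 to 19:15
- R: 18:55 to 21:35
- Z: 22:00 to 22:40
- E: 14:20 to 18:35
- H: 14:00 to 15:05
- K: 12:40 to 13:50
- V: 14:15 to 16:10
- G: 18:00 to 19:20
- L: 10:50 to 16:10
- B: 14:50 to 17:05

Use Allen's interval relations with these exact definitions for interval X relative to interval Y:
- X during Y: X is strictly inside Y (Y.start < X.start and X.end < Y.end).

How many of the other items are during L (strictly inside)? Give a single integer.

Target L = [10:50, 16:10].
B [14:50, 17:05] → overlapped-by → no.
D [09:05, 12:20] → overlaps → no.
E [14:20, 18:35] → overlapped-by → no.
F [15:10, 19:15] → overlapped-by → no.
G [18:00, 19:20] → after → no.
H [14:00, 15:05] → during → counts.
K [12:40, 13:50] → during → counts.
R [18:55, 21:35] → after → no.
S [14:35, 16:10] → finishes → no.
V [14:15, 16:10] → finishes → no.
Z [22:00, 22:40] → after → no.
Total: 2.

2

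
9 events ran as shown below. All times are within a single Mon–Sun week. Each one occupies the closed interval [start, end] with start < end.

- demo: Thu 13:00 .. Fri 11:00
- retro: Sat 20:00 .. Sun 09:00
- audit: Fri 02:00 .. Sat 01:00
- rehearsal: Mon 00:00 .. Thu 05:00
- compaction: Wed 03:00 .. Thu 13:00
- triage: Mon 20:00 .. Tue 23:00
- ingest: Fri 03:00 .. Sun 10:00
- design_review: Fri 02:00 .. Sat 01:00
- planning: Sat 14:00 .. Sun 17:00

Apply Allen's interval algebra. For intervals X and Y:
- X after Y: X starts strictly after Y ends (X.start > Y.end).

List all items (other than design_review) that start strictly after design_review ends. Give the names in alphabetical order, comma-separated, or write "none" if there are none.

planning, retro

Target design_review = [Fri 02:00, Sat 01:00].
audit [Fri 02:00, Sat 01:00] → equals → no.
compaction [Wed 03:00, Thu 13:00] → before → no.
demo [Thu 13:00, Fri 11:00] → overlaps → no.
ingest [Fri 03:00, Sun 10:00] → overlapped-by → no.
planning [Sat 14:00, Sun 17:00] → after → yes.
rehearsal [Mon 00:00, Thu 05:00] → before → no.
retro [Sat 20:00, Sun 09:00] → after → yes.
triage [Mon 20:00, Tue 23:00] → before → no.
Result: planning, retro.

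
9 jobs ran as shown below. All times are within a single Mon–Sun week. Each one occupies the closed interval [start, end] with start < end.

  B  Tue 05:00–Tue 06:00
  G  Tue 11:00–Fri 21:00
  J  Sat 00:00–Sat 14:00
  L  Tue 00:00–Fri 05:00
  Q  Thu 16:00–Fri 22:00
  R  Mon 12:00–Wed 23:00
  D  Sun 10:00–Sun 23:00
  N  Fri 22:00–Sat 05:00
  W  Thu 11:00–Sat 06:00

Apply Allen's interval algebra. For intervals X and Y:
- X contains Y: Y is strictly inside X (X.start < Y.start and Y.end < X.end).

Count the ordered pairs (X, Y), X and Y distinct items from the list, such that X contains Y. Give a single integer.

Checking all 72 ordered pairs for relation 'contains'; matching pairs in alphabetical order:
(L, B): L contains B ✓
(R, B): R contains B ✓
(W, N): W contains N ✓
(W, Q): W contains Q ✓
Count: 4.

4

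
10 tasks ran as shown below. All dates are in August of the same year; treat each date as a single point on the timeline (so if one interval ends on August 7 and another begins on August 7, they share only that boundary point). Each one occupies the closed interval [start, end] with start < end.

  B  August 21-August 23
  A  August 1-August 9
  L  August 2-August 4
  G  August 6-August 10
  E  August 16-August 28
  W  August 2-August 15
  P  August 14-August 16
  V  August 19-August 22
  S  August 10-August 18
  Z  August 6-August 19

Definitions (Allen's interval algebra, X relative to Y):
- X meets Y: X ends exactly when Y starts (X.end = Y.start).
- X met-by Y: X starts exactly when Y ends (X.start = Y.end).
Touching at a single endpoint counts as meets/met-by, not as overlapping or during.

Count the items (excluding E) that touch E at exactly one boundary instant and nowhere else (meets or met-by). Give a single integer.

1

Target E = [August 16, August 28].
A [August 1, August 9] → before → no.
B [August 21, August 23] → during → no.
G [August 6, August 10] → before → no.
L [August 2, August 4] → before → no.
P [August 14, August 16] → meets → counts.
S [August 10, August 18] → overlaps → no.
V [August 19, August 22] → during → no.
W [August 2, August 15] → before → no.
Z [August 6, August 19] → overlaps → no.
Total: 1.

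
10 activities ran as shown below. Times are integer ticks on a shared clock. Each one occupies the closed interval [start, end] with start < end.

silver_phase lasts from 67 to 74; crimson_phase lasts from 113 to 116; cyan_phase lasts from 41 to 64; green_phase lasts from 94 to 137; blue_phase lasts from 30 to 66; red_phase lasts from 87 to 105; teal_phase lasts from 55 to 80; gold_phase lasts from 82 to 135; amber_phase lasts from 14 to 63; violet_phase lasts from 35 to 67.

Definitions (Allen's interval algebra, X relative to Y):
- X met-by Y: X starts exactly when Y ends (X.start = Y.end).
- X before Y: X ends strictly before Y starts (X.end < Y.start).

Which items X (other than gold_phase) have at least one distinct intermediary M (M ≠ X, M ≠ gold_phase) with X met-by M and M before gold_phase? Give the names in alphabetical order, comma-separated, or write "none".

silver_phase

Target gold_phase = [82, 135].
Intermediaries M with M before gold_phase: amber_phase, blue_phase, cyan_phase, silver_phase, teal_phase, violet_phase.
Via amber_phase — items with X met-by amber_phase: none.
Via blue_phase — items with X met-by blue_phase: none.
Via cyan_phase — items with X met-by cyan_phase: none.
Via silver_phase — items with X met-by silver_phase: none.
Via teal_phase — items with X met-by teal_phase: none.
Via violet_phase — items with X met-by violet_phase: silver_phase.
Union: silver_phase.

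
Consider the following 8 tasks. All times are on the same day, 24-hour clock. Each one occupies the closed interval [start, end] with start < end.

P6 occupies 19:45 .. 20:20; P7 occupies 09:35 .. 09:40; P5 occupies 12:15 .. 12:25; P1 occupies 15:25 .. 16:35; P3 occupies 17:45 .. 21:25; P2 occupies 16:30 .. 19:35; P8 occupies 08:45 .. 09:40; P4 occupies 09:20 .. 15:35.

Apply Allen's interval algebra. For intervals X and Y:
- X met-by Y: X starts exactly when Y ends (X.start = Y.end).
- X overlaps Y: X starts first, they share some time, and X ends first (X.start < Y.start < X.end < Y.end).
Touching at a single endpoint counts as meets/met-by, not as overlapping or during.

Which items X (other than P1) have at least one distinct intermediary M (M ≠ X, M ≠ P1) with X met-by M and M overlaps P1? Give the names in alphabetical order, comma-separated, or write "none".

none

Target P1 = [15:25, 16:35].
Intermediaries M with M overlaps P1: P4.
Via P4 — items with X met-by P4: none.
Union: none.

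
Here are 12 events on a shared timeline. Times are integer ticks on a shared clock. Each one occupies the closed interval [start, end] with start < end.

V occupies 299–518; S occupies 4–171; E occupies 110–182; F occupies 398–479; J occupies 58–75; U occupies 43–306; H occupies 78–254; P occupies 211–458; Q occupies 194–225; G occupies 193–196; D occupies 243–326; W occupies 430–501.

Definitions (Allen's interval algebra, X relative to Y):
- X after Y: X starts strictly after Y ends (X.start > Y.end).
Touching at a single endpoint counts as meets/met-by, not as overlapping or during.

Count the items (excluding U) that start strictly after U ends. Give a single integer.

Target U = [43, 306].
D [243, 326] → overlapped-by → no.
E [110, 182] → during → no.
F [398, 479] → after → counts.
G [193, 196] → during → no.
H [78, 254] → during → no.
J [58, 75] → during → no.
P [211, 458] → overlapped-by → no.
Q [194, 225] → during → no.
S [4, 171] → overlaps → no.
V [299, 518] → overlapped-by → no.
W [430, 501] → after → counts.
Total: 2.

2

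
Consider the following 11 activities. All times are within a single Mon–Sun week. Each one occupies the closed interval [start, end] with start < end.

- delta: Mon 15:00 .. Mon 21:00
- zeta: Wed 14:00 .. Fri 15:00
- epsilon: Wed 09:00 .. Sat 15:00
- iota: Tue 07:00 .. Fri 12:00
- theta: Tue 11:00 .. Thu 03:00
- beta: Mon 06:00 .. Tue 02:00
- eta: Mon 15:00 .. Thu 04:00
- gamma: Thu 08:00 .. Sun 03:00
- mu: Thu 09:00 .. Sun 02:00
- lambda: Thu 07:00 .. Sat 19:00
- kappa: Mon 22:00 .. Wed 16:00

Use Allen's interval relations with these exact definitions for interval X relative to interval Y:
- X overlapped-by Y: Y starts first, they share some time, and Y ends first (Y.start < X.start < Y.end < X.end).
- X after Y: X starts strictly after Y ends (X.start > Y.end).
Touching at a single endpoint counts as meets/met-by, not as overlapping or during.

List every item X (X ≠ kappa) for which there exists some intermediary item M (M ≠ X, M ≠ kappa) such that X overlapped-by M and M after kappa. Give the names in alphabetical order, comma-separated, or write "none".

gamma, mu

Target kappa = [Mon 22:00, Wed 16:00].
Intermediaries M with M after kappa: gamma, lambda, mu.
Via gamma — items with X overlapped-by gamma: none.
Via lambda — items with X overlapped-by lambda: gamma, mu.
Via mu — items with X overlapped-by mu: none.
Union: gamma, mu.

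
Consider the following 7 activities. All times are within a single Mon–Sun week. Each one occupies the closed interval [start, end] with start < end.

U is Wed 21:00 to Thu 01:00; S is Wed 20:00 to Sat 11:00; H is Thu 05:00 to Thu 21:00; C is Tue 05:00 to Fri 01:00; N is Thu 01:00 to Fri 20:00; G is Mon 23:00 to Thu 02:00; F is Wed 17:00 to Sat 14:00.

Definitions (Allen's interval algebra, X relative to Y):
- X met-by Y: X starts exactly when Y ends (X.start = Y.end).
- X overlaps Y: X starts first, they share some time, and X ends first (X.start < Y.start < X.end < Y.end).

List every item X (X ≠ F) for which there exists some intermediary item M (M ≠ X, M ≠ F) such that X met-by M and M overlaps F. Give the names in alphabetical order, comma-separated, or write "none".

Target F = [Wed 17:00, Sat 14:00].
Intermediaries M with M overlaps F: C, G.
Via C — items with X met-by C: none.
Via G — items with X met-by G: none.
Union: none.

none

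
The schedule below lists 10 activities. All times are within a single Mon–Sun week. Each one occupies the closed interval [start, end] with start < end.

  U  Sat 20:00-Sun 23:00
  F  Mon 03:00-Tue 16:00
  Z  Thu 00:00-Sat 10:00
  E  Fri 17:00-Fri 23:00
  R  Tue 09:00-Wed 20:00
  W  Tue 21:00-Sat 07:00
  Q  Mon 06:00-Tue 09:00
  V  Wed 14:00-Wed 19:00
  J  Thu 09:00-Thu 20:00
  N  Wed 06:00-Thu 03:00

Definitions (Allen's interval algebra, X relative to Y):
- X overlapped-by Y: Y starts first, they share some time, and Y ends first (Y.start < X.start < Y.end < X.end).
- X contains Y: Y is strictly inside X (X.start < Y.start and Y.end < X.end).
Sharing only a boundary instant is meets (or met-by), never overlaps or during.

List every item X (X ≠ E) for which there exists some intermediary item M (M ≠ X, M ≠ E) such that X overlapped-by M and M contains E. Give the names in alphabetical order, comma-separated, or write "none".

Target E = [Fri 17:00, Fri 23:00].
Intermediaries M with M contains E: W, Z.
Via W — items with X overlapped-by W: Z.
Via Z — items with X overlapped-by Z: none.
Union: Z.

Z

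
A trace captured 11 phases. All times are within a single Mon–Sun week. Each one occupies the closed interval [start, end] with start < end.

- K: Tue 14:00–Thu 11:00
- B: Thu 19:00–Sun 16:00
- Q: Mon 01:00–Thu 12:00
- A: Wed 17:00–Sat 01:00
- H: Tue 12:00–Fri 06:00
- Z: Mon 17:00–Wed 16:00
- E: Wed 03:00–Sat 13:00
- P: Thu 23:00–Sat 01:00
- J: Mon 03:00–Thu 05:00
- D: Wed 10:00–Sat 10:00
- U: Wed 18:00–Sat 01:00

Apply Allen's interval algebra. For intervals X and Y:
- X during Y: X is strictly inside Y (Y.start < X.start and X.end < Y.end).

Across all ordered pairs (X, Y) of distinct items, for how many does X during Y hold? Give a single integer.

13

Checking all 110 ordered pairs for relation 'during'; matching pairs in alphabetical order:
(A, D): A during D ✓
(A, E): A during E ✓
(D, E): D during E ✓
(J, Q): J during Q ✓
(K, H): K during H ✓
(K, Q): K during Q ✓
(P, B): P during B ✓
(P, D): P during D ✓
(P, E): P during E ✓
(U, D): U during D ✓
(U, E): U during E ✓
(Z, J): Z during J ✓
(Z, Q): Z during Q ✓
Count: 13.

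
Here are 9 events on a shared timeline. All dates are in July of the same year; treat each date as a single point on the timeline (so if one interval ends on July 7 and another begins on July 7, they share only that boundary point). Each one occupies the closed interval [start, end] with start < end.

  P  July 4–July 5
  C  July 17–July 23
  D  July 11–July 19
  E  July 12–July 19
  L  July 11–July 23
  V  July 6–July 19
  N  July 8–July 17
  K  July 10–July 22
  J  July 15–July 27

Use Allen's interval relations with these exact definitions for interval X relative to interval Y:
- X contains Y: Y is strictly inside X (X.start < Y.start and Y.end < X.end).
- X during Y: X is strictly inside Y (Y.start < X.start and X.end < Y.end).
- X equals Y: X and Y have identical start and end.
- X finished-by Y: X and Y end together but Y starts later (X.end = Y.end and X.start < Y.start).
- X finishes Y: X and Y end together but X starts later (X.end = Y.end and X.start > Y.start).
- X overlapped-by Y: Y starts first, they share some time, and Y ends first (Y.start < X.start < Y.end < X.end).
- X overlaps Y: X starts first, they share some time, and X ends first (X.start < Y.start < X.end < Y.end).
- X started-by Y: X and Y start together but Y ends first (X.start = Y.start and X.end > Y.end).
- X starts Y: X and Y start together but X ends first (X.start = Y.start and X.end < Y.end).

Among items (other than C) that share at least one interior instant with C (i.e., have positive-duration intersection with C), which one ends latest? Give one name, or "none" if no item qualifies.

Target C = [July 17, July 23].
D [July 11, July 19] → overlaps → candidate.
E [July 12, July 19] → overlaps → candidate.
J [July 15, July 27] → contains → candidate.
K [July 10, July 22] → overlaps → candidate.
L [July 11, July 23] → finished-by → candidate.
N [July 8, July 17] → meets → excluded.
P [July 4, July 5] → before → excluded.
V [July 6, July 19] → overlaps → candidate.
Among candidates, latest end is July 27 → J.

J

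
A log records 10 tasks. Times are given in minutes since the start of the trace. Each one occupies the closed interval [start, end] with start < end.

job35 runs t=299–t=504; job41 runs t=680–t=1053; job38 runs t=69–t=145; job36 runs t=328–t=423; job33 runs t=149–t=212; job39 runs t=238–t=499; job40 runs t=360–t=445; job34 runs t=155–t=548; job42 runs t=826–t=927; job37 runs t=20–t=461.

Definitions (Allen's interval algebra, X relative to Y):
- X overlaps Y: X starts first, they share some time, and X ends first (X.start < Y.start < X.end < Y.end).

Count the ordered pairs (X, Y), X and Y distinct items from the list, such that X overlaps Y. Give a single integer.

Checking all 90 ordered pairs for relation 'overlaps'; matching pairs in alphabetical order:
(job33, job34): job33 overlaps job34 ✓
(job36, job40): job36 overlaps job40 ✓
(job37, job34): job37 overlaps job34 ✓
(job37, job35): job37 overlaps job35 ✓
(job37, job39): job37 overlaps job39 ✓
(job39, job35): job39 overlaps job35 ✓
Count: 6.

6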